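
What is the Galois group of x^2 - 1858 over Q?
Gal(K/Q) = Z/2Z (cyclic of order 2)

x^2 - 1858 is irreducible over Q since 1858 is not a rational square. The splitting field Q(sqrt(1858)) has degree 2 over Q, and its unique nontrivial automorphism is sqrt(1858) ↦ -sqrt(1858). Hence Gal(Q(sqrt(1858))/Q) = Z/2Z.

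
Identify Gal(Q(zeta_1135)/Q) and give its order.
|Gal(Q(zeta_1135)/Q)| = phi(1135) = 904; group ≅ (Z/1135Z)^* ≅ Z/4Z × Z/226Z

The n-th cyclotomic polynomial Φ_1135(x) is the minimal polynomial of zeta_1135 over Q and has degree phi(1135) = 904. So Q(zeta_1135) is a degree-904 Galois extension with Galois group (Z/1135Z)^*. By CRT, (Z/1135Z)^* ≅ (Z/5Z)^* × (Z/227Z)^*. Each prime-power unit group is (Z/5Z)^* ≅ Z/4Z; (Z/227Z)^* ≅ Z/226Z. Hence Gal(Q(zeta_1135)/Q) ≅ Z/4Z × Z/226Z.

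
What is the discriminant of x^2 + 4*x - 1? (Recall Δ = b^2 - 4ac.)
Δ = 20

For a quadratic a x^2 + b x + c the discriminant is Δ = b^2 - 4ac = (4)^2 - 4*(1)*(-1) = 16 - (-4) = 20.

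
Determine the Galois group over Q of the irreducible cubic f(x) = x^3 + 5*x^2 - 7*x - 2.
Gal(K/Q) = S_3 (symmetric group of order 6)

Compute the discriminant of x^3 + (5)*x^2 + (-7)*x + (-2): Δ = 4749. Since Δ is not a rational square, the Galois group is not contained in A_3; it must be the full S_3 (irreducibility of the cubic rules out anything smaller).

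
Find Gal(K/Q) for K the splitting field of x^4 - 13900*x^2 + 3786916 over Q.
Gal(K/Q) = Z/2Z (cyclic of order 2)

f factors as (x^2 - 278)(x^2 - 13622), so the splitting field is K = Q(sqrt(278), sqrt(13622)). The squarefree part of 278 is 278 and the squarefree part of 13622 is also 278, so sqrt(278) and sqrt(13622) are both rational multiples of sqrt(278). Hence Q(sqrt(278)) = Q(sqrt(13622)) = Q(sqrt(278)), and the splitting field collapses to a single degree-2 extension with Galois group Z/2Z.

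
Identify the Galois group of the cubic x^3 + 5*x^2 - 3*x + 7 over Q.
Gal(K/Q) = S_3 (symmetric group of order 6)

Compute the discriminant of x^3 + (5)*x^2 + (-3)*x + (7): Δ = -6380. Since Δ is not a rational square, the Galois group is not contained in A_3; it must be the full S_3 (irreducibility of the cubic rules out anything smaller).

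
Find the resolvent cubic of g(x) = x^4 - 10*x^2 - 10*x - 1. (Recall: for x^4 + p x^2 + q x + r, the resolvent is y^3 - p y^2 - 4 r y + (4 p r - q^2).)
h(y) = y^3 + 10*y^2 + 4*y - 60

Identify coefficients: p = -10, q = -10, r = -1.
Plug into h(y) = y^3 - p y^2 - 4 r y + (4 p r - q^2):
  h(y) = y^3 - (-10) y^2 - 4*(-1) y + (4*(-10)*(-1) - (-10)^2)
       = y^3 + (10) y^2 + (4) y + (-60).
Simplifying: h(y) = y^3 + 10*y^2 + 4*y - 60.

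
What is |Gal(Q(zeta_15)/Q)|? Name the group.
|Gal(Q(zeta_15)/Q)| = phi(15) = 8; group ≅ (Z/15Z)^* ≅ Z/2Z × Z/4Z

The n-th cyclotomic polynomial Φ_15(x) is the minimal polynomial of zeta_15 over Q and has degree phi(15) = 8. So Q(zeta_15) is a degree-8 Galois extension with Galois group (Z/15Z)^*. By CRT, (Z/15Z)^* ≅ (Z/3Z)^* × (Z/5Z)^*. Each prime-power unit group is (Z/3Z)^* ≅ Z/2Z; (Z/5Z)^* ≅ Z/4Z. Hence Gal(Q(zeta_15)/Q) ≅ Z/2Z × Z/4Z.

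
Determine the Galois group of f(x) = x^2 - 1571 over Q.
Gal(K/Q) = Z/2Z (cyclic of order 2)

x^2 - 1571 is irreducible over Q since 1571 is not a rational square. The splitting field Q(sqrt(1571)) has degree 2 over Q, and its unique nontrivial automorphism is sqrt(1571) ↦ -sqrt(1571). Hence Gal(Q(sqrt(1571))/Q) = Z/2Z.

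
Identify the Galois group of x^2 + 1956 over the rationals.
Gal(K/Q) = Z/2Z (cyclic of order 2)

x^2 + 1956 is irreducible over Q since -1956 is not a rational square. The splitting field Q(sqrt(-1956)) has degree 2 over Q, and its unique nontrivial automorphism is sqrt(-1956) ↦ -sqrt(-1956). Hence Gal(Q(sqrt(-1956))/Q) = Z/2Z.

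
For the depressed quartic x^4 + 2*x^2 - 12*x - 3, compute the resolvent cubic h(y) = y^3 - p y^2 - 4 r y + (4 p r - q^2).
h(y) = y^3 - 2*y^2 + 12*y - 168

Identify coefficients: p = 2, q = -12, r = -3.
Plug into h(y) = y^3 - p y^2 - 4 r y + (4 p r - q^2):
  h(y) = y^3 - (2) y^2 - 4*(-3) y + (4*(2)*(-3) - (-12)^2)
       = y^3 + (-2) y^2 + (12) y + (-168).
Simplifying: h(y) = y^3 - 2*y^2 + 12*y - 168.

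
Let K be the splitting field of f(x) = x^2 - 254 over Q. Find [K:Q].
[K:Q] = 2

The polynomial x^2 - 254 is irreducible over Q since 254 is not a perfect square. Its splitting field is Q(sqrt(254)), which has degree 2 over Q.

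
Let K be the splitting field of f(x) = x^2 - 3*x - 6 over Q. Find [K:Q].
[K:Q] = 2

The discriminant of x^2 + (-3)*x + (-6) is b^2 - 4c = 9 - (-24) = 33. Since 33 is not a perfect square in Q, the polynomial is irreducible over Q. Its two roots generate a degree-2 extension, so [K:Q] = 2.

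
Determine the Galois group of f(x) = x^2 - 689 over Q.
Gal(K/Q) = Z/2Z (cyclic of order 2)

x^2 - 689 is irreducible over Q since 689 is not a rational square. The splitting field Q(sqrt(689)) has degree 2 over Q, and its unique nontrivial automorphism is sqrt(689) ↦ -sqrt(689). Hence Gal(Q(sqrt(689))/Q) = Z/2Z.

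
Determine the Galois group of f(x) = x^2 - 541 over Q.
Gal(K/Q) = Z/2Z (cyclic of order 2)

x^2 - 541 is irreducible over Q since 541 is not a rational square. The splitting field Q(sqrt(541)) has degree 2 over Q, and its unique nontrivial automorphism is sqrt(541) ↦ -sqrt(541). Hence Gal(Q(sqrt(541))/Q) = Z/2Z.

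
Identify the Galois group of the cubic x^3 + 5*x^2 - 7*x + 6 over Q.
Gal(K/Q) = S_3 (symmetric group of order 6)

Compute the discriminant of x^3 + (5)*x^2 + (-7)*x + (6): Δ = -5155. Since Δ is not a rational square, the Galois group is not contained in A_3; it must be the full S_3 (irreducibility of the cubic rules out anything smaller).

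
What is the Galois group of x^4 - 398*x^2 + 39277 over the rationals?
Gal(K/Q) = V_4 (Klein four-group, Z/2Z × Z/2Z)

f factors as (x^2 - 217)(x^2 - 181), so the splitting field is K = Q(sqrt(217), sqrt(181)). The elements 217, 181, 39277 are all non-squares in Q, so sqrt(217) and sqrt(181) generate independent quadratic extensions. Thus [K:Q] = 4 and Gal(K/Q) is generated by the two order-2 automorphisms sqrt(217) ↦ -sqrt(217) and sqrt(181) ↦ -sqrt(181), giving V_4.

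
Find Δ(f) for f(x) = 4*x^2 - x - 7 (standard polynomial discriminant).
Δ = 113

For a quadratic a x^2 + b x + c the discriminant is Δ = b^2 - 4ac = (-1)^2 - 4*(4)*(-7) = 1 - (-112) = 113.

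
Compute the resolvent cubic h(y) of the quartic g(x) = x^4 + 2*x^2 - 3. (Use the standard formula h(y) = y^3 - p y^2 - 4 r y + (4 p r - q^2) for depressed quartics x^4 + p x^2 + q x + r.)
h(y) = y^3 - 2*y^2 + 12*y - 24

Identify coefficients: p = 2, q = 0, r = -3.
Plug into h(y) = y^3 - p y^2 - 4 r y + (4 p r - q^2):
  h(y) = y^3 - (2) y^2 - 4*(-3) y + (4*(2)*(-3) - (0)^2)
       = y^3 + (-2) y^2 + (12) y + (-24).
Simplifying: h(y) = y^3 - 2*y^2 + 12*y - 24.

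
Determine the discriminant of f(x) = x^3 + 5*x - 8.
Δ = -2228

For a depressed cubic x^3 + p x + q the discriminant is Δ = -4 p^3 - 27 q^2 = -4*(5)^3 - 27*(-8)^2 = -500 - 1728 = -2228.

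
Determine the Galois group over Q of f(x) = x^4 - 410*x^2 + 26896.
Gal(K/Q) = Z/2Z (cyclic of order 2)

f factors as (x^2 - 328)(x^2 - 82), so the splitting field is K = Q(sqrt(328), sqrt(82)). The squarefree part of 328 is 82 and the squarefree part of 82 is also 82, so sqrt(328) and sqrt(82) are both rational multiples of sqrt(82). Hence Q(sqrt(328)) = Q(sqrt(82)) = Q(sqrt(82)), and the splitting field collapses to a single degree-2 extension with Galois group Z/2Z.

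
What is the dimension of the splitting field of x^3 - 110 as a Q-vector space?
[K:Q] = 6

x^3 - 110 has one real root r = 110^(1/3) and two complex roots r*zeta_3, r*zeta_3^2 where zeta_3 = e^(2*pi*i/3). The splitting field is Q(r, zeta_3). [Q(r):Q] = 3 and [Q(zeta_3):Q] = 2 with gcd = 1, so [Q(r, zeta_3):Q] = 3 * 2 = 6.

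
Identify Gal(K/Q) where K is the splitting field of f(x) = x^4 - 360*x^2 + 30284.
Gal(K/Q) = V_4 (Klein four-group, Z/2Z × Z/2Z)

f factors as (x^2 - 226)(x^2 - 134), so the splitting field is K = Q(sqrt(226), sqrt(134)). The elements 226, 134, 30284 are all non-squares in Q, so sqrt(226) and sqrt(134) generate independent quadratic extensions. Thus [K:Q] = 4 and Gal(K/Q) is generated by the two order-2 automorphisms sqrt(226) ↦ -sqrt(226) and sqrt(134) ↦ -sqrt(134), giving V_4.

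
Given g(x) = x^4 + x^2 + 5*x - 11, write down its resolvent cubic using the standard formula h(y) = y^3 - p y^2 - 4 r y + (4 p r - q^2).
h(y) = y^3 - y^2 + 44*y - 69

Identify coefficients: p = 1, q = 5, r = -11.
Plug into h(y) = y^3 - p y^2 - 4 r y + (4 p r - q^2):
  h(y) = y^3 - (1) y^2 - 4*(-11) y + (4*(1)*(-11) - (5)^2)
       = y^3 + (-1) y^2 + (44) y + (-69).
Simplifying: h(y) = y^3 - y^2 + 44*y - 69.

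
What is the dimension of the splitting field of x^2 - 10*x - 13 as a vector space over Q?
[K:Q] = 2

The discriminant of x^2 + (-10)*x + (-13) is b^2 - 4c = 100 - (-52) = 152. Since 152 is not a perfect square in Q, the polynomial is irreducible over Q. Its two roots generate a degree-2 extension, so [K:Q] = 2.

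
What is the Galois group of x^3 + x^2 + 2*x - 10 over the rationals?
Gal(K/Q) = S_3 (symmetric group of order 6)

Compute the discriminant of x^3 + (1)*x^2 + (2)*x + (-10): Δ = -3048. Since Δ is not a rational square, the Galois group is not contained in A_3; it must be the full S_3 (irreducibility of the cubic rules out anything smaller).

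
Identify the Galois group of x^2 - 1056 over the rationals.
Gal(K/Q) = Z/2Z (cyclic of order 2)

x^2 - 1056 is irreducible over Q since 1056 is not a rational square. The splitting field Q(sqrt(1056)) has degree 2 over Q, and its unique nontrivial automorphism is sqrt(1056) ↦ -sqrt(1056). Hence Gal(Q(sqrt(1056))/Q) = Z/2Z.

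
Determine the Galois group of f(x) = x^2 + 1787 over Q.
Gal(K/Q) = Z/2Z (cyclic of order 2)

x^2 + 1787 is irreducible over Q since -1787 is not a rational square. The splitting field Q(sqrt(-1787)) has degree 2 over Q, and its unique nontrivial automorphism is sqrt(-1787) ↦ -sqrt(-1787). Hence Gal(Q(sqrt(-1787))/Q) = Z/2Z.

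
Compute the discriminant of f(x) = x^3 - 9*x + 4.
Δ = 2484

For a depressed cubic x^3 + p x + q the discriminant is Δ = -4 p^3 - 27 q^2 = -4*(-9)^3 - 27*(4)^2 = 2916 - 432 = 2484.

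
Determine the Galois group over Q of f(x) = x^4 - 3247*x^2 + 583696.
Gal(K/Q) = Z/2Z (cyclic of order 2)

f factors as (x^2 - 191)(x^2 - 3056), so the splitting field is K = Q(sqrt(191), sqrt(3056)). The squarefree part of 191 is 191 and the squarefree part of 3056 is also 191, so sqrt(191) and sqrt(3056) are both rational multiples of sqrt(191). Hence Q(sqrt(191)) = Q(sqrt(3056)) = Q(sqrt(191)), and the splitting field collapses to a single degree-2 extension with Galois group Z/2Z.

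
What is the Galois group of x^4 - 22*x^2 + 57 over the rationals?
Gal(K/Q) = V_4 (Klein four-group, Z/2Z × Z/2Z)

f factors as (x^2 - 19)(x^2 - 3), so the splitting field is K = Q(sqrt(19), sqrt(3)). The elements 19, 3, 57 are all non-squares in Q, so sqrt(19) and sqrt(3) generate independent quadratic extensions. Thus [K:Q] = 4 and Gal(K/Q) is generated by the two order-2 automorphisms sqrt(19) ↦ -sqrt(19) and sqrt(3) ↦ -sqrt(3), giving V_4.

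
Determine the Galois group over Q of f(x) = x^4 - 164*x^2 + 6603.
Gal(K/Q) = V_4 (Klein four-group, Z/2Z × Z/2Z)

f factors as (x^2 - 93)(x^2 - 71), so the splitting field is K = Q(sqrt(93), sqrt(71)). The elements 93, 71, 6603 are all non-squares in Q, so sqrt(93) and sqrt(71) generate independent quadratic extensions. Thus [K:Q] = 4 and Gal(K/Q) is generated by the two order-2 automorphisms sqrt(93) ↦ -sqrt(93) and sqrt(71) ↦ -sqrt(71), giving V_4.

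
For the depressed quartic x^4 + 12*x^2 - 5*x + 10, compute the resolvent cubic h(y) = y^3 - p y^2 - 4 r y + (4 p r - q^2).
h(y) = y^3 - 12*y^2 - 40*y + 455

Identify coefficients: p = 12, q = -5, r = 10.
Plug into h(y) = y^3 - p y^2 - 4 r y + (4 p r - q^2):
  h(y) = y^3 - (12) y^2 - 4*(10) y + (4*(12)*(10) - (-5)^2)
       = y^3 + (-12) y^2 + (-40) y + (455).
Simplifying: h(y) = y^3 - 12*y^2 - 40*y + 455.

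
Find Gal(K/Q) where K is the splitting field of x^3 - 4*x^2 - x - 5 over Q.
Gal(K/Q) = S_3 (symmetric group of order 6)

Compute the discriminant of x^3 + (-4)*x^2 + (-1)*x + (-5): Δ = -2295. Since Δ is not a rational square, the Galois group is not contained in A_3; it must be the full S_3 (irreducibility of the cubic rules out anything smaller).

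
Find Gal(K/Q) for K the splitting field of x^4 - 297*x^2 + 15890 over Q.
Gal(K/Q) = V_4 (Klein four-group, Z/2Z × Z/2Z)

f factors as (x^2 - 227)(x^2 - 70), so the splitting field is K = Q(sqrt(227), sqrt(70)). The elements 227, 70, 15890 are all non-squares in Q, so sqrt(227) and sqrt(70) generate independent quadratic extensions. Thus [K:Q] = 4 and Gal(K/Q) is generated by the two order-2 automorphisms sqrt(227) ↦ -sqrt(227) and sqrt(70) ↦ -sqrt(70), giving V_4.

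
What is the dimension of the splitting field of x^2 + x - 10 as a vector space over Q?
[K:Q] = 2

The discriminant of x^2 + (1)*x + (-10) is b^2 - 4c = 1 - (-40) = 41. Since 41 is not a perfect square in Q, the polynomial is irreducible over Q. Its two roots generate a degree-2 extension, so [K:Q] = 2.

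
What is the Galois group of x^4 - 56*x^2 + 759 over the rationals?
Gal(K/Q) = V_4 (Klein four-group, Z/2Z × Z/2Z)

f factors as (x^2 - 23)(x^2 - 33), so the splitting field is K = Q(sqrt(23), sqrt(33)). The elements 23, 33, 759 are all non-squares in Q, so sqrt(23) and sqrt(33) generate independent quadratic extensions. Thus [K:Q] = 4 and Gal(K/Q) is generated by the two order-2 automorphisms sqrt(23) ↦ -sqrt(23) and sqrt(33) ↦ -sqrt(33), giving V_4.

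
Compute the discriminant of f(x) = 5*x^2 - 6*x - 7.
Δ = 176

For a quadratic a x^2 + b x + c the discriminant is Δ = b^2 - 4ac = (-6)^2 - 4*(5)*(-7) = 36 - (-140) = 176.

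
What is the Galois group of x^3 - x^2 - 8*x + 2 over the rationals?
Gal(K/Q) = S_3 (symmetric group of order 6)

Compute the discriminant of x^3 + (-1)*x^2 + (-8)*x + (2): Δ = 2300. Since Δ is not a rational square, the Galois group is not contained in A_3; it must be the full S_3 (irreducibility of the cubic rules out anything smaller).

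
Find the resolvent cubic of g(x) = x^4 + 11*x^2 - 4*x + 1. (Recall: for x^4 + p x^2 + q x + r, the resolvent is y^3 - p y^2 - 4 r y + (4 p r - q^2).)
h(y) = y^3 - 11*y^2 - 4*y + 28

Identify coefficients: p = 11, q = -4, r = 1.
Plug into h(y) = y^3 - p y^2 - 4 r y + (4 p r - q^2):
  h(y) = y^3 - (11) y^2 - 4*(1) y + (4*(11)*(1) - (-4)^2)
       = y^3 + (-11) y^2 + (-4) y + (28).
Simplifying: h(y) = y^3 - 11*y^2 - 4*y + 28.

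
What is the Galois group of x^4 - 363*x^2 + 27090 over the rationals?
Gal(K/Q) = V_4 (Klein four-group, Z/2Z × Z/2Z)

f factors as (x^2 - 105)(x^2 - 258), so the splitting field is K = Q(sqrt(105), sqrt(258)). The elements 105, 258, 27090 are all non-squares in Q, so sqrt(105) and sqrt(258) generate independent quadratic extensions. Thus [K:Q] = 4 and Gal(K/Q) is generated by the two order-2 automorphisms sqrt(105) ↦ -sqrt(105) and sqrt(258) ↦ -sqrt(258), giving V_4.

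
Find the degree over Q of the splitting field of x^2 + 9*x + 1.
[K:Q] = 2

The discriminant of x^2 + (9)*x + (1) is b^2 - 4c = 81 - (4) = 77. Since 77 is not a perfect square in Q, the polynomial is irreducible over Q. Its two roots generate a degree-2 extension, so [K:Q] = 2.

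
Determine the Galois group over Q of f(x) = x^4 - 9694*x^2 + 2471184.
Gal(K/Q) = Z/2Z (cyclic of order 2)

f factors as (x^2 - 9432)(x^2 - 262), so the splitting field is K = Q(sqrt(9432), sqrt(262)). The squarefree part of 9432 is 262 and the squarefree part of 262 is also 262, so sqrt(9432) and sqrt(262) are both rational multiples of sqrt(262). Hence Q(sqrt(9432)) = Q(sqrt(262)) = Q(sqrt(262)), and the splitting field collapses to a single degree-2 extension with Galois group Z/2Z.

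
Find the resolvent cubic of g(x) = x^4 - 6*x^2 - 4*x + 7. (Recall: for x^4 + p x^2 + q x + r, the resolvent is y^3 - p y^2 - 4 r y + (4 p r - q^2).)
h(y) = y^3 + 6*y^2 - 28*y - 184

Identify coefficients: p = -6, q = -4, r = 7.
Plug into h(y) = y^3 - p y^2 - 4 r y + (4 p r - q^2):
  h(y) = y^3 - (-6) y^2 - 4*(7) y + (4*(-6)*(7) - (-4)^2)
       = y^3 + (6) y^2 + (-28) y + (-184).
Simplifying: h(y) = y^3 + 6*y^2 - 28*y - 184.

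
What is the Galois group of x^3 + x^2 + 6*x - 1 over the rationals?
Gal(K/Q) = S_3 (symmetric group of order 6)

Compute the discriminant of x^3 + (1)*x^2 + (6)*x + (-1): Δ = -959. Since Δ is not a rational square, the Galois group is not contained in A_3; it must be the full S_3 (irreducibility of the cubic rules out anything smaller).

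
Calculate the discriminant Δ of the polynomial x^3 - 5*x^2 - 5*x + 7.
Δ = 6452

For x^3 + a x^2 + b x + c the discriminant is Δ = 18 a b c - 4 a^3 c + a^2 b^2 - 4 b^3 - 27 c^2.
Plug a = -5, b = -5, c = 7:
  18*(-5)*(-5)*(7) - 4*(-5)^3*(7) + (-5)^2*(-5)^2 - 4*(-5)^3 - 27*(7)^2
  = 3150 + (3500) + 625 + (500) + (-1323)
  = 6452.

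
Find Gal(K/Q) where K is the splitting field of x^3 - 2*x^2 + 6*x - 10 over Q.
Gal(K/Q) = S_3 (symmetric group of order 6)

Compute the discriminant of x^3 + (-2)*x^2 + (6)*x + (-10): Δ = -1580. Since Δ is not a rational square, the Galois group is not contained in A_3; it must be the full S_3 (irreducibility of the cubic rules out anything smaller).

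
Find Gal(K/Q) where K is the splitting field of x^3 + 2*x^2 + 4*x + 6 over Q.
Gal(K/Q) = S_3 (symmetric group of order 6)

Compute the discriminant of x^3 + (2)*x^2 + (4)*x + (6): Δ = -492. Since Δ is not a rational square, the Galois group is not contained in A_3; it must be the full S_3 (irreducibility of the cubic rules out anything smaller).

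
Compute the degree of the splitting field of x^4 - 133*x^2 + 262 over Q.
[K:Q] = 4

f factors as (x^2 - 131)(x^2 - 2); the splitting field is K = Q(sqrt(131), sqrt(2)). Since 131, 2, and 262 are all non-squares in Q, the three subfields Q(sqrt(131)), Q(sqrt(2)), Q(sqrt(262)) are distinct degree-2 extensions, so [K:Q] = 4 (Klein four Galois group).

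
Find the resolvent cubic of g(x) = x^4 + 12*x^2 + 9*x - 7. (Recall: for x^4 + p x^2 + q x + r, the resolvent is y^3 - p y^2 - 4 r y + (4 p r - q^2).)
h(y) = y^3 - 12*y^2 + 28*y - 417

Identify coefficients: p = 12, q = 9, r = -7.
Plug into h(y) = y^3 - p y^2 - 4 r y + (4 p r - q^2):
  h(y) = y^3 - (12) y^2 - 4*(-7) y + (4*(12)*(-7) - (9)^2)
       = y^3 + (-12) y^2 + (28) y + (-417).
Simplifying: h(y) = y^3 - 12*y^2 + 28*y - 417.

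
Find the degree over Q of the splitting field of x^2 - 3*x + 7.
[K:Q] = 2

The discriminant of x^2 + (-3)*x + (7) is b^2 - 4c = 9 - (28) = -19. Since -19 is not a perfect square in Q, the polynomial is irreducible over Q. Its two roots generate a degree-2 extension, so [K:Q] = 2.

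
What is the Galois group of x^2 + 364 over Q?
Gal(K/Q) = Z/2Z (cyclic of order 2)

x^2 + 364 is irreducible over Q since -364 is not a rational square. The splitting field Q(sqrt(-364)) has degree 2 over Q, and its unique nontrivial automorphism is sqrt(-364) ↦ -sqrt(-364). Hence Gal(Q(sqrt(-364))/Q) = Z/2Z.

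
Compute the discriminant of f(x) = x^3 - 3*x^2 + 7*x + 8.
Δ = -4819

For x^3 + a x^2 + b x + c the discriminant is Δ = 18 a b c - 4 a^3 c + a^2 b^2 - 4 b^3 - 27 c^2.
Plug a = -3, b = 7, c = 8:
  18*(-3)*(7)*(8) - 4*(-3)^3*(8) + (-3)^2*(7)^2 - 4*(7)^3 - 27*(8)^2
  = -3024 + (864) + 441 + (-1372) + (-1728)
  = -4819.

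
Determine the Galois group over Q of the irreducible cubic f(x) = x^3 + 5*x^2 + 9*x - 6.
Gal(K/Q) = S_3 (symmetric group of order 6)

Compute the discriminant of x^3 + (5)*x^2 + (9)*x + (-6): Δ = -3723. Since Δ is not a rational square, the Galois group is not contained in A_3; it must be the full S_3 (irreducibility of the cubic rules out anything smaller).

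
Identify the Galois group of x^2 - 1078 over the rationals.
Gal(K/Q) = Z/2Z (cyclic of order 2)

x^2 - 1078 is irreducible over Q since 1078 is not a rational square. The splitting field Q(sqrt(1078)) has degree 2 over Q, and its unique nontrivial automorphism is sqrt(1078) ↦ -sqrt(1078). Hence Gal(Q(sqrt(1078))/Q) = Z/2Z.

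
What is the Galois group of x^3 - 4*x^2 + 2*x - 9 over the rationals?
Gal(K/Q) = S_3 (symmetric group of order 6)

Compute the discriminant of x^3 + (-4)*x^2 + (2)*x + (-9): Δ = -3163. Since Δ is not a rational square, the Galois group is not contained in A_3; it must be the full S_3 (irreducibility of the cubic rules out anything smaller).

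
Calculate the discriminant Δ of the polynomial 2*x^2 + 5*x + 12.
Δ = -71

For a quadratic a x^2 + b x + c the discriminant is Δ = b^2 - 4ac = (5)^2 - 4*(2)*(12) = 25 - (96) = -71.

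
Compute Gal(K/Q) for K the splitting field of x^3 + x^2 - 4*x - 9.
Gal(K/Q) = S_3 (symmetric group of order 6)

Compute the discriminant of x^3 + (1)*x^2 + (-4)*x + (-9): Δ = -1231. Since Δ is not a rational square, the Galois group is not contained in A_3; it must be the full S_3 (irreducibility of the cubic rules out anything smaller).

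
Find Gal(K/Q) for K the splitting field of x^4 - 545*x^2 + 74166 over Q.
Gal(K/Q) = V_4 (Klein four-group, Z/2Z × Z/2Z)

f factors as (x^2 - 282)(x^2 - 263), so the splitting field is K = Q(sqrt(282), sqrt(263)). The elements 282, 263, 74166 are all non-squares in Q, so sqrt(282) and sqrt(263) generate independent quadratic extensions. Thus [K:Q] = 4 and Gal(K/Q) is generated by the two order-2 automorphisms sqrt(282) ↦ -sqrt(282) and sqrt(263) ↦ -sqrt(263), giving V_4.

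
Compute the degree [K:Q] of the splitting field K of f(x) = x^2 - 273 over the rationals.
[K:Q] = 2

The polynomial x^2 - 273 is irreducible over Q since 273 is not a perfect square. Its splitting field is Q(sqrt(273)), which has degree 2 over Q.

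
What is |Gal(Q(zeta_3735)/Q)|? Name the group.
|Gal(Q(zeta_3735)/Q)| = phi(3735) = 1968; group ≅ (Z/3735Z)^* ≅ Z/4Z × Z/6Z × Z/82Z

The n-th cyclotomic polynomial Φ_3735(x) is the minimal polynomial of zeta_3735 over Q and has degree phi(3735) = 1968. So Q(zeta_3735) is a degree-1968 Galois extension with Galois group (Z/3735Z)^*. By CRT, (Z/3735Z)^* ≅ (Z/9Z)^* × (Z/5Z)^* × (Z/83Z)^*. Each prime-power unit group is (Z/9Z)^* ≅ Z/6Z; (Z/5Z)^* ≅ Z/4Z; (Z/83Z)^* ≅ Z/82Z. Hence Gal(Q(zeta_3735)/Q) ≅ Z/4Z × Z/6Z × Z/82Z.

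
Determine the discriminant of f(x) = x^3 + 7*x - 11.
Δ = -4639

For a depressed cubic x^3 + p x + q the discriminant is Δ = -4 p^3 - 27 q^2 = -4*(7)^3 - 27*(-11)^2 = -1372 - 3267 = -4639.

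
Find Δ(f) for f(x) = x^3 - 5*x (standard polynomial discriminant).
Δ = 500

For a depressed cubic x^3 + p x + q the discriminant is Δ = -4 p^3 - 27 q^2 = -4*(-5)^3 - 27*(0)^2 = 500 - 0 = 500.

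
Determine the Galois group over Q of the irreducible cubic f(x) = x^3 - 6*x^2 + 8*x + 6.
Gal(K/Q) = S_3 (symmetric group of order 6)

Compute the discriminant of x^3 + (-6)*x^2 + (8)*x + (6): Δ = -716. Since Δ is not a rational square, the Galois group is not contained in A_3; it must be the full S_3 (irreducibility of the cubic rules out anything smaller).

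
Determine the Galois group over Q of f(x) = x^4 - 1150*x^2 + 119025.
Gal(K/Q) = Z/2Z (cyclic of order 2)

f factors as (x^2 - 1035)(x^2 - 115), so the splitting field is K = Q(sqrt(1035), sqrt(115)). The squarefree part of 1035 is 115 and the squarefree part of 115 is also 115, so sqrt(1035) and sqrt(115) are both rational multiples of sqrt(115). Hence Q(sqrt(1035)) = Q(sqrt(115)) = Q(sqrt(115)), and the splitting field collapses to a single degree-2 extension with Galois group Z/2Z.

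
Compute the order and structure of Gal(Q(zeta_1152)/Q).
|Gal(Q(zeta_1152)/Q)| = phi(1152) = 384; group ≅ (Z/1152Z)^* ≅ Z/2Z × Z/6Z × Z/32Z

The n-th cyclotomic polynomial Φ_1152(x) is the minimal polynomial of zeta_1152 over Q and has degree phi(1152) = 384. So Q(zeta_1152) is a degree-384 Galois extension with Galois group (Z/1152Z)^*. By CRT, (Z/1152Z)^* ≅ (Z/128Z)^* × (Z/9Z)^*. Each prime-power unit group is (Z/128Z)^* ≅ Z/2Z × Z/32Z; (Z/9Z)^* ≅ Z/6Z. Hence Gal(Q(zeta_1152)/Q) ≅ Z/2Z × Z/6Z × Z/32Z.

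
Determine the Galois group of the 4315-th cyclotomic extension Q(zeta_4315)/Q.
|Gal(Q(zeta_4315)/Q)| = phi(4315) = 3448; group ≅ (Z/4315Z)^* ≅ Z/4Z × Z/862Z

The n-th cyclotomic polynomial Φ_4315(x) is the minimal polynomial of zeta_4315 over Q and has degree phi(4315) = 3448. So Q(zeta_4315) is a degree-3448 Galois extension with Galois group (Z/4315Z)^*. By CRT, (Z/4315Z)^* ≅ (Z/5Z)^* × (Z/863Z)^*. Each prime-power unit group is (Z/5Z)^* ≅ Z/4Z; (Z/863Z)^* ≅ Z/862Z. Hence Gal(Q(zeta_4315)/Q) ≅ Z/4Z × Z/862Z.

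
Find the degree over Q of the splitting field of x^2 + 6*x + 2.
[K:Q] = 2

The discriminant of x^2 + (6)*x + (2) is b^2 - 4c = 36 - (8) = 28. Since 28 is not a perfect square in Q, the polynomial is irreducible over Q. Its two roots generate a degree-2 extension, so [K:Q] = 2.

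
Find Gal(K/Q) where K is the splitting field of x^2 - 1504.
Gal(K/Q) = Z/2Z (cyclic of order 2)

x^2 - 1504 is irreducible over Q since 1504 is not a rational square. The splitting field Q(sqrt(1504)) has degree 2 over Q, and its unique nontrivial automorphism is sqrt(1504) ↦ -sqrt(1504). Hence Gal(Q(sqrt(1504))/Q) = Z/2Z.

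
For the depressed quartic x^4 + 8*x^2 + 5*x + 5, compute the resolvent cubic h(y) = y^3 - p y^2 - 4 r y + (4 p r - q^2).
h(y) = y^3 - 8*y^2 - 20*y + 135

Identify coefficients: p = 8, q = 5, r = 5.
Plug into h(y) = y^3 - p y^2 - 4 r y + (4 p r - q^2):
  h(y) = y^3 - (8) y^2 - 4*(5) y + (4*(8)*(5) - (5)^2)
       = y^3 + (-8) y^2 + (-20) y + (135).
Simplifying: h(y) = y^3 - 8*y^2 - 20*y + 135.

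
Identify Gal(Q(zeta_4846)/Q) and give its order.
|Gal(Q(zeta_4846)/Q)| = phi(4846) = 2422; group ≅ (Z/4846Z)^* ≅ Z/2422Z

The n-th cyclotomic polynomial Φ_4846(x) is the minimal polynomial of zeta_4846 over Q and has degree phi(4846) = 2422. So Q(zeta_4846) is a degree-2422 Galois extension with Galois group (Z/4846Z)^*. By CRT, (Z/4846Z)^* ≅ (Z/2Z)^* × (Z/2423Z)^*. Each prime-power unit group is (Z/2Z)^* ≅ trivial group (order 1); (Z/2423Z)^* ≅ Z/2422Z. Hence Gal(Q(zeta_4846)/Q) ≅ Z/2422Z.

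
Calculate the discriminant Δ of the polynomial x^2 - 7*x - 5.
Δ = 69

For a quadratic a x^2 + b x + c the discriminant is Δ = b^2 - 4ac = (-7)^2 - 4*(1)*(-5) = 49 - (-20) = 69.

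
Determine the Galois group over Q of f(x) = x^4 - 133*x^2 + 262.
Gal(K/Q) = V_4 (Klein four-group, Z/2Z × Z/2Z)

f factors as (x^2 - 131)(x^2 - 2), so the splitting field is K = Q(sqrt(131), sqrt(2)). The elements 131, 2, 262 are all non-squares in Q, so sqrt(131) and sqrt(2) generate independent quadratic extensions. Thus [K:Q] = 4 and Gal(K/Q) is generated by the two order-2 automorphisms sqrt(131) ↦ -sqrt(131) and sqrt(2) ↦ -sqrt(2), giving V_4.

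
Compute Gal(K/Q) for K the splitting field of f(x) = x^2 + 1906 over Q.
Gal(K/Q) = Z/2Z (cyclic of order 2)

x^2 + 1906 is irreducible over Q since -1906 is not a rational square. The splitting field Q(sqrt(-1906)) has degree 2 over Q, and its unique nontrivial automorphism is sqrt(-1906) ↦ -sqrt(-1906). Hence Gal(Q(sqrt(-1906))/Q) = Z/2Z.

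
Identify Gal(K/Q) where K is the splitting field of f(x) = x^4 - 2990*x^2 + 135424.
Gal(K/Q) = Z/2Z (cyclic of order 2)

f factors as (x^2 - 2944)(x^2 - 46), so the splitting field is K = Q(sqrt(2944), sqrt(46)). The squarefree part of 2944 is 46 and the squarefree part of 46 is also 46, so sqrt(2944) and sqrt(46) are both rational multiples of sqrt(46). Hence Q(sqrt(2944)) = Q(sqrt(46)) = Q(sqrt(46)), and the splitting field collapses to a single degree-2 extension with Galois group Z/2Z.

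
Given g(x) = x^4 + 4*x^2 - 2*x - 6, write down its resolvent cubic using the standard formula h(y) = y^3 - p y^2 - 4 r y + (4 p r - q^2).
h(y) = y^3 - 4*y^2 + 24*y - 100

Identify coefficients: p = 4, q = -2, r = -6.
Plug into h(y) = y^3 - p y^2 - 4 r y + (4 p r - q^2):
  h(y) = y^3 - (4) y^2 - 4*(-6) y + (4*(4)*(-6) - (-2)^2)
       = y^3 + (-4) y^2 + (24) y + (-100).
Simplifying: h(y) = y^3 - 4*y^2 + 24*y - 100.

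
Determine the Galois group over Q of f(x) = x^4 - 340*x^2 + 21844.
Gal(K/Q) = V_4 (Klein four-group, Z/2Z × Z/2Z)

f factors as (x^2 - 86)(x^2 - 254), so the splitting field is K = Q(sqrt(86), sqrt(254)). The elements 86, 254, 21844 are all non-squares in Q, so sqrt(86) and sqrt(254) generate independent quadratic extensions. Thus [K:Q] = 4 and Gal(K/Q) is generated by the two order-2 automorphisms sqrt(86) ↦ -sqrt(86) and sqrt(254) ↦ -sqrt(254), giving V_4.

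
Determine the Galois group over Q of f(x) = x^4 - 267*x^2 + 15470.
Gal(K/Q) = V_4 (Klein four-group, Z/2Z × Z/2Z)

f factors as (x^2 - 182)(x^2 - 85), so the splitting field is K = Q(sqrt(182), sqrt(85)). The elements 182, 85, 15470 are all non-squares in Q, so sqrt(182) and sqrt(85) generate independent quadratic extensions. Thus [K:Q] = 4 and Gal(K/Q) is generated by the two order-2 automorphisms sqrt(182) ↦ -sqrt(182) and sqrt(85) ↦ -sqrt(85), giving V_4.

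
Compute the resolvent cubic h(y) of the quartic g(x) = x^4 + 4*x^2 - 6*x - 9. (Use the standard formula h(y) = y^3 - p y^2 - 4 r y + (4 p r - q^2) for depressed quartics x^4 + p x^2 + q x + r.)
h(y) = y^3 - 4*y^2 + 36*y - 180

Identify coefficients: p = 4, q = -6, r = -9.
Plug into h(y) = y^3 - p y^2 - 4 r y + (4 p r - q^2):
  h(y) = y^3 - (4) y^2 - 4*(-9) y + (4*(4)*(-9) - (-6)^2)
       = y^3 + (-4) y^2 + (36) y + (-180).
Simplifying: h(y) = y^3 - 4*y^2 + 36*y - 180.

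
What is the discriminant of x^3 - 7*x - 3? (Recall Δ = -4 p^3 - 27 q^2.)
Δ = 1129

For a depressed cubic x^3 + p x + q the discriminant is Δ = -4 p^3 - 27 q^2 = -4*(-7)^3 - 27*(-3)^2 = 1372 - 243 = 1129.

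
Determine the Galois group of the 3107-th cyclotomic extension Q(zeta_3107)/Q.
|Gal(Q(zeta_3107)/Q)| = phi(3107) = 2856; group ≅ (Z/3107Z)^* ≅ Z/12Z × Z/238Z

The n-th cyclotomic polynomial Φ_3107(x) is the minimal polynomial of zeta_3107 over Q and has degree phi(3107) = 2856. So Q(zeta_3107) is a degree-2856 Galois extension with Galois group (Z/3107Z)^*. By CRT, (Z/3107Z)^* ≅ (Z/13Z)^* × (Z/239Z)^*. Each prime-power unit group is (Z/13Z)^* ≅ Z/12Z; (Z/239Z)^* ≅ Z/238Z. Hence Gal(Q(zeta_3107)/Q) ≅ Z/12Z × Z/238Z.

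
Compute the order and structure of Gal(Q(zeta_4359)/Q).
|Gal(Q(zeta_4359)/Q)| = phi(4359) = 2904; group ≅ (Z/4359Z)^* ≅ Z/2Z × Z/1452Z

The n-th cyclotomic polynomial Φ_4359(x) is the minimal polynomial of zeta_4359 over Q and has degree phi(4359) = 2904. So Q(zeta_4359) is a degree-2904 Galois extension with Galois group (Z/4359Z)^*. By CRT, (Z/4359Z)^* ≅ (Z/3Z)^* × (Z/1453Z)^*. Each prime-power unit group is (Z/3Z)^* ≅ Z/2Z; (Z/1453Z)^* ≅ Z/1452Z. Hence Gal(Q(zeta_4359)/Q) ≅ Z/2Z × Z/1452Z.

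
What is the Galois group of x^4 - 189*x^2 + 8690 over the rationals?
Gal(K/Q) = V_4 (Klein four-group, Z/2Z × Z/2Z)

f factors as (x^2 - 79)(x^2 - 110), so the splitting field is K = Q(sqrt(79), sqrt(110)). The elements 79, 110, 8690 are all non-squares in Q, so sqrt(79) and sqrt(110) generate independent quadratic extensions. Thus [K:Q] = 4 and Gal(K/Q) is generated by the two order-2 automorphisms sqrt(79) ↦ -sqrt(79) and sqrt(110) ↦ -sqrt(110), giving V_4.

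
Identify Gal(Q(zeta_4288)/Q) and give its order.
|Gal(Q(zeta_4288)/Q)| = phi(4288) = 2112; group ≅ (Z/4288Z)^* ≅ Z/2Z × Z/16Z × Z/66Z

The n-th cyclotomic polynomial Φ_4288(x) is the minimal polynomial of zeta_4288 over Q and has degree phi(4288) = 2112. So Q(zeta_4288) is a degree-2112 Galois extension with Galois group (Z/4288Z)^*. By CRT, (Z/4288Z)^* ≅ (Z/64Z)^* × (Z/67Z)^*. Each prime-power unit group is (Z/64Z)^* ≅ Z/2Z × Z/16Z; (Z/67Z)^* ≅ Z/66Z. Hence Gal(Q(zeta_4288)/Q) ≅ Z/2Z × Z/16Z × Z/66Z.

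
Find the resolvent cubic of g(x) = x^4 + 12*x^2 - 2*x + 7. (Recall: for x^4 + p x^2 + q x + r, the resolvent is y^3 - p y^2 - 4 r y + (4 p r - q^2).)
h(y) = y^3 - 12*y^2 - 28*y + 332

Identify coefficients: p = 12, q = -2, r = 7.
Plug into h(y) = y^3 - p y^2 - 4 r y + (4 p r - q^2):
  h(y) = y^3 - (12) y^2 - 4*(7) y + (4*(12)*(7) - (-2)^2)
       = y^3 + (-12) y^2 + (-28) y + (332).
Simplifying: h(y) = y^3 - 12*y^2 - 28*y + 332.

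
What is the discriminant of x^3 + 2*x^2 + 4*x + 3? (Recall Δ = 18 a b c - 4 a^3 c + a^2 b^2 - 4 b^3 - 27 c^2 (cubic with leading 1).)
Δ = -99

For x^3 + a x^2 + b x + c the discriminant is Δ = 18 a b c - 4 a^3 c + a^2 b^2 - 4 b^3 - 27 c^2.
Plug a = 2, b = 4, c = 3:
  18*(2)*(4)*(3) - 4*(2)^3*(3) + (2)^2*(4)^2 - 4*(4)^3 - 27*(3)^2
  = 432 + (-96) + 64 + (-256) + (-243)
  = -99.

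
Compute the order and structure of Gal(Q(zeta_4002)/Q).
|Gal(Q(zeta_4002)/Q)| = phi(4002) = 1232; group ≅ (Z/4002Z)^* ≅ Z/2Z × Z/22Z × Z/28Z

The n-th cyclotomic polynomial Φ_4002(x) is the minimal polynomial of zeta_4002 over Q and has degree phi(4002) = 1232. So Q(zeta_4002) is a degree-1232 Galois extension with Galois group (Z/4002Z)^*. By CRT, (Z/4002Z)^* ≅ (Z/2Z)^* × (Z/3Z)^* × (Z/23Z)^* × (Z/29Z)^*. Each prime-power unit group is (Z/2Z)^* ≅ trivial group (order 1); (Z/3Z)^* ≅ Z/2Z; (Z/23Z)^* ≅ Z/22Z; (Z/29Z)^* ≅ Z/28Z. Hence Gal(Q(zeta_4002)/Q) ≅ Z/2Z × Z/22Z × Z/28Z.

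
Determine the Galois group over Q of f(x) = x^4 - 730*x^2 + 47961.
Gal(K/Q) = Z/2Z (cyclic of order 2)

f factors as (x^2 - 73)(x^2 - 657), so the splitting field is K = Q(sqrt(73), sqrt(657)). The squarefree part of 73 is 73 and the squarefree part of 657 is also 73, so sqrt(73) and sqrt(657) are both rational multiples of sqrt(73). Hence Q(sqrt(73)) = Q(sqrt(657)) = Q(sqrt(73)), and the splitting field collapses to a single degree-2 extension with Galois group Z/2Z.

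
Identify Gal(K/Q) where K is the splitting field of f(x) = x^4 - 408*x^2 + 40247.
Gal(K/Q) = V_4 (Klein four-group, Z/2Z × Z/2Z)

f factors as (x^2 - 241)(x^2 - 167), so the splitting field is K = Q(sqrt(241), sqrt(167)). The elements 241, 167, 40247 are all non-squares in Q, so sqrt(241) and sqrt(167) generate independent quadratic extensions. Thus [K:Q] = 4 and Gal(K/Q) is generated by the two order-2 automorphisms sqrt(241) ↦ -sqrt(241) and sqrt(167) ↦ -sqrt(167), giving V_4.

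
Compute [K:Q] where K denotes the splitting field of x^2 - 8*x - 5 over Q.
[K:Q] = 2

The discriminant of x^2 + (-8)*x + (-5) is b^2 - 4c = 64 - (-20) = 84. Since 84 is not a perfect square in Q, the polynomial is irreducible over Q. Its two roots generate a degree-2 extension, so [K:Q] = 2.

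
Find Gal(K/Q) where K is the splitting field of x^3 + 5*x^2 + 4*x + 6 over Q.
Gal(K/Q) = S_3 (symmetric group of order 6)

Compute the discriminant of x^3 + (5)*x^2 + (4)*x + (6): Δ = -1668. Since Δ is not a rational square, the Galois group is not contained in A_3; it must be the full S_3 (irreducibility of the cubic rules out anything smaller).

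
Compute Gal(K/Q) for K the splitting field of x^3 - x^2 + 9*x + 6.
Gal(K/Q) = S_3 (symmetric group of order 6)

Compute the discriminant of x^3 + (-1)*x^2 + (9)*x + (6): Δ = -4755. Since Δ is not a rational square, the Galois group is not contained in A_3; it must be the full S_3 (irreducibility of the cubic rules out anything smaller).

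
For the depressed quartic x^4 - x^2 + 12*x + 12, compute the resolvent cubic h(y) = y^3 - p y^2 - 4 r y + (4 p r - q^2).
h(y) = y^3 + y^2 - 48*y - 192

Identify coefficients: p = -1, q = 12, r = 12.
Plug into h(y) = y^3 - p y^2 - 4 r y + (4 p r - q^2):
  h(y) = y^3 - (-1) y^2 - 4*(12) y + (4*(-1)*(12) - (12)^2)
       = y^3 + (1) y^2 + (-48) y + (-192).
Simplifying: h(y) = y^3 + y^2 - 48*y - 192.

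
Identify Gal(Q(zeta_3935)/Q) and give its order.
|Gal(Q(zeta_3935)/Q)| = phi(3935) = 3144; group ≅ (Z/3935Z)^* ≅ Z/4Z × Z/786Z

The n-th cyclotomic polynomial Φ_3935(x) is the minimal polynomial of zeta_3935 over Q and has degree phi(3935) = 3144. So Q(zeta_3935) is a degree-3144 Galois extension with Galois group (Z/3935Z)^*. By CRT, (Z/3935Z)^* ≅ (Z/5Z)^* × (Z/787Z)^*. Each prime-power unit group is (Z/5Z)^* ≅ Z/4Z; (Z/787Z)^* ≅ Z/786Z. Hence Gal(Q(zeta_3935)/Q) ≅ Z/4Z × Z/786Z.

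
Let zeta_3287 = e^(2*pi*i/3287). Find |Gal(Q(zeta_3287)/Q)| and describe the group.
|Gal(Q(zeta_3287)/Q)| = phi(3287) = 3096; group ≅ (Z/3287Z)^* ≅ Z/18Z × Z/172Z

The n-th cyclotomic polynomial Φ_3287(x) is the minimal polynomial of zeta_3287 over Q and has degree phi(3287) = 3096. So Q(zeta_3287) is a degree-3096 Galois extension with Galois group (Z/3287Z)^*. By CRT, (Z/3287Z)^* ≅ (Z/19Z)^* × (Z/173Z)^*. Each prime-power unit group is (Z/19Z)^* ≅ Z/18Z; (Z/173Z)^* ≅ Z/172Z. Hence Gal(Q(zeta_3287)/Q) ≅ Z/18Z × Z/172Z.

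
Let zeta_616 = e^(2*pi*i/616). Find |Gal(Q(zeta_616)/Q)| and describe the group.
|Gal(Q(zeta_616)/Q)| = phi(616) = 240; group ≅ (Z/616Z)^* ≅ Z/2Z × Z/2Z × Z/6Z × Z/10Z

The n-th cyclotomic polynomial Φ_616(x) is the minimal polynomial of zeta_616 over Q and has degree phi(616) = 240. So Q(zeta_616) is a degree-240 Galois extension with Galois group (Z/616Z)^*. By CRT, (Z/616Z)^* ≅ (Z/8Z)^* × (Z/7Z)^* × (Z/11Z)^*. Each prime-power unit group is (Z/8Z)^* ≅ Z/2Z × Z/2Z; (Z/7Z)^* ≅ Z/6Z; (Z/11Z)^* ≅ Z/10Z. Hence Gal(Q(zeta_616)/Q) ≅ Z/2Z × Z/2Z × Z/6Z × Z/10Z.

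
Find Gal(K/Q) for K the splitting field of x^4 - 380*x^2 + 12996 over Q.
Gal(K/Q) = Z/2Z (cyclic of order 2)

f factors as (x^2 - 342)(x^2 - 38), so the splitting field is K = Q(sqrt(342), sqrt(38)). The squarefree part of 342 is 38 and the squarefree part of 38 is also 38, so sqrt(342) and sqrt(38) are both rational multiples of sqrt(38). Hence Q(sqrt(342)) = Q(sqrt(38)) = Q(sqrt(38)), and the splitting field collapses to a single degree-2 extension with Galois group Z/2Z.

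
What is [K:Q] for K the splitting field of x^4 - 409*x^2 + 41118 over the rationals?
[K:Q] = 4

f factors as (x^2 - 231)(x^2 - 178); the splitting field is K = Q(sqrt(231), sqrt(178)). Since 231, 178, and 41118 are all non-squares in Q, the three subfields Q(sqrt(231)), Q(sqrt(178)), Q(sqrt(41118)) are distinct degree-2 extensions, so [K:Q] = 4 (Klein four Galois group).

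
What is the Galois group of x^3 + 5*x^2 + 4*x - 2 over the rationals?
Gal(K/Q) = S_3 (symmetric group of order 6)

Compute the discriminant of x^3 + (5)*x^2 + (4)*x + (-2): Δ = 316. Since Δ is not a rational square, the Galois group is not contained in A_3; it must be the full S_3 (irreducibility of the cubic rules out anything smaller).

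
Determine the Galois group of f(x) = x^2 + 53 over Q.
Gal(K/Q) = Z/2Z (cyclic of order 2)

x^2 + 53 is irreducible over Q since -53 is not a rational square. The splitting field Q(sqrt(-53)) has degree 2 over Q, and its unique nontrivial automorphism is sqrt(-53) ↦ -sqrt(-53). Hence Gal(Q(sqrt(-53))/Q) = Z/2Z.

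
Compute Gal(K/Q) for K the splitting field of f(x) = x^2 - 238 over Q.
Gal(K/Q) = Z/2Z (cyclic of order 2)

x^2 - 238 is irreducible over Q since 238 is not a rational square. The splitting field Q(sqrt(238)) has degree 2 over Q, and its unique nontrivial automorphism is sqrt(238) ↦ -sqrt(238). Hence Gal(Q(sqrt(238))/Q) = Z/2Z.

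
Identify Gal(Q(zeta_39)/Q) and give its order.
|Gal(Q(zeta_39)/Q)| = phi(39) = 24; group ≅ (Z/39Z)^* ≅ Z/2Z × Z/12Z

The n-th cyclotomic polynomial Φ_39(x) is the minimal polynomial of zeta_39 over Q and has degree phi(39) = 24. So Q(zeta_39) is a degree-24 Galois extension with Galois group (Z/39Z)^*. By CRT, (Z/39Z)^* ≅ (Z/3Z)^* × (Z/13Z)^*. Each prime-power unit group is (Z/3Z)^* ≅ Z/2Z; (Z/13Z)^* ≅ Z/12Z. Hence Gal(Q(zeta_39)/Q) ≅ Z/2Z × Z/12Z.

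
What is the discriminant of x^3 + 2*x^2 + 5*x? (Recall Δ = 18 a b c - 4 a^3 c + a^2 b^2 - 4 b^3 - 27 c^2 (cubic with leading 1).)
Δ = -400

For x^3 + a x^2 + b x + c the discriminant is Δ = 18 a b c - 4 a^3 c + a^2 b^2 - 4 b^3 - 27 c^2.
Plug a = 2, b = 5, c = 0:
  18*(2)*(5)*(0) - 4*(2)^3*(0) + (2)^2*(5)^2 - 4*(5)^3 - 27*(0)^2
  = 0 + (0) + 100 + (-500) + (0)
  = -400.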